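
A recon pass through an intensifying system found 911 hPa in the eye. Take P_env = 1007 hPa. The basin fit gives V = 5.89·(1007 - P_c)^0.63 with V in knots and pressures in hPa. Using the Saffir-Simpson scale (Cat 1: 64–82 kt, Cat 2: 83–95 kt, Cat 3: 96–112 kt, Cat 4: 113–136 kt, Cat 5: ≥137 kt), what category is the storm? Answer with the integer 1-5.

3

ΔP = 1007 − 911 = 96 hPa.
V ≈ 5.89 × 96^0.63 = 5.89 × 17.73 ≈ 104 kt.
104 kt falls in the Category 3 band.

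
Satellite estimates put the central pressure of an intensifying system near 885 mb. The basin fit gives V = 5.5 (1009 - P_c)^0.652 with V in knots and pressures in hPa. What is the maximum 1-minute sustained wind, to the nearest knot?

ΔP = 1009 − 885 = 124 mb.
124^0.652 ≈ 23.169.
V ≈ 5.5 × 23.169 ≈ 127.4 kt.

127 kt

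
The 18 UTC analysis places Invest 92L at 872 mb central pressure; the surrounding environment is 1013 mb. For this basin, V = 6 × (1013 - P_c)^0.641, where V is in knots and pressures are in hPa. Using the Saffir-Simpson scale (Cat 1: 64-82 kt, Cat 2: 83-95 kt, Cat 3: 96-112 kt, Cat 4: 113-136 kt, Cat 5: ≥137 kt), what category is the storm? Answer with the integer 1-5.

5

ΔP = 1013 − 872 = 141 mb.
V ≈ 6 × 141^0.641 = 6 × 23.86 ≈ 143 kt.
143 kt falls in the Category 5 band.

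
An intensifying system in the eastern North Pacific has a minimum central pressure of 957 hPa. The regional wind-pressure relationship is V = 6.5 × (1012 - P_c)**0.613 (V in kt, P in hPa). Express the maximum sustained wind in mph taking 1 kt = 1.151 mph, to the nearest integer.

ΔP = 1012 − 957 = 55 hPa.
V ≈ 6.5 × 55^0.613 = 6.5 × 11.664 ≈ 75.815 kt.
75.815 × 1.151 ≈ 87.26 mph → 87 mph.

87 mph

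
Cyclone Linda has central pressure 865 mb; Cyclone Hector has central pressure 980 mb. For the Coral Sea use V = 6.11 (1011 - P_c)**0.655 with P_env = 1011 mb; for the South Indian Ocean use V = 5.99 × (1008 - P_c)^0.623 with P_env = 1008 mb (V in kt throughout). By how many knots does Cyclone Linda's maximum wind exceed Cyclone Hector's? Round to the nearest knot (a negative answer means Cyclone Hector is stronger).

112 kt

Cyclone Linda: ΔP = 146; V ≈ 6.11 × 146^0.655 ≈ 159.84 kt.
Cyclone Hector: ΔP = 28; V ≈ 5.99 × 28^0.623 ≈ 47.75 kt.
Difference ≈ 159.84 − 47.75 = 112.09 → 112 kt.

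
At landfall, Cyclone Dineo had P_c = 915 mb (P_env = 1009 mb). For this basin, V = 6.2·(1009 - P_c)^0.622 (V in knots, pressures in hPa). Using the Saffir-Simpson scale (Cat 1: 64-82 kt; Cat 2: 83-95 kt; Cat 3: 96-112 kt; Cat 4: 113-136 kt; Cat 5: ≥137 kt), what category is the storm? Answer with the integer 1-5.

3

ΔP = 1009 − 915 = 94 mb.
V ≈ 6.2 × 94^0.622 = 6.2 × 16.88 ≈ 105 kt.
105 kt falls in the Category 3 band.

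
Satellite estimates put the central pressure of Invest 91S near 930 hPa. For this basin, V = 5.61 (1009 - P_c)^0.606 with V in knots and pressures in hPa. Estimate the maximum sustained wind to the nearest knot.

ΔP = 1009 − 930 = 79 hPa.
79^0.606 ≈ 14.124.
V ≈ 5.61 × 14.124 ≈ 79.2 kt.

79 kt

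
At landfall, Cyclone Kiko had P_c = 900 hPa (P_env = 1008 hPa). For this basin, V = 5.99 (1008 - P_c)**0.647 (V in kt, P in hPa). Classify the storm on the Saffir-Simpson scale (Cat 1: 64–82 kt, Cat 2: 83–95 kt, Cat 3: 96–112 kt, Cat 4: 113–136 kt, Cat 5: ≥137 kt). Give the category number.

4

ΔP = 1008 − 900 = 108 hPa.
V ≈ 5.99 × 108^0.647 = 5.99 × 20.68 ≈ 124 kt.
124 kt falls in the Category 4 band.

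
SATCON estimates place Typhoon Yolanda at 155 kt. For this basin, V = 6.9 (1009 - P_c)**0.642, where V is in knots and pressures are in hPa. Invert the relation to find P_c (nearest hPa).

882 hPa

ΔP = (V / 6.9)^(1/0.642) = (155/6.9)^1.558.
155/6.9 = 22.464; 22.464^1.558 ≈ 127.38 hPa.
P_c = 1009 − 127.38 = 881.62 ≈ 882 hPa.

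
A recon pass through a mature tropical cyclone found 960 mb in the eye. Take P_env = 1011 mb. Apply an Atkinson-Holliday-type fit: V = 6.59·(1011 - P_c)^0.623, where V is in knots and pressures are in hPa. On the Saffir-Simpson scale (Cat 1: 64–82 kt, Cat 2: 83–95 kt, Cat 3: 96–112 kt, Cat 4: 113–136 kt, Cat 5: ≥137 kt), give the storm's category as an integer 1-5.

ΔP = 1011 − 960 = 51 mb.
V ≈ 6.59 × 51^0.623 = 6.59 × 11.58 ≈ 76 kt.
76 kt falls in the Category 1 band.

1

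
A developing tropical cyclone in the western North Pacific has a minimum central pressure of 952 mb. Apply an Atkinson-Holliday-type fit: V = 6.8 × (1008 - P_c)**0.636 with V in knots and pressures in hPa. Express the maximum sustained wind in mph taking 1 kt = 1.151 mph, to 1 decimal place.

ΔP = 1008 − 952 = 56 mb.
V ≈ 6.8 × 56^0.636 = 6.8 × 12.937 ≈ 87.974 kt.
87.974 × 1.151 ≈ 101.26 mph → 101.3 mph.

101.3 mph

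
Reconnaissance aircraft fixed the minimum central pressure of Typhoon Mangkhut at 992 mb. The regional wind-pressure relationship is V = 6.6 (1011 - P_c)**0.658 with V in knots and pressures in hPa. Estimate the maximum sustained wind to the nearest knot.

46 kt

ΔP = 1011 − 992 = 19 mb.
19^0.658 ≈ 6.941.
V ≈ 6.6 × 6.941 ≈ 45.8 kt.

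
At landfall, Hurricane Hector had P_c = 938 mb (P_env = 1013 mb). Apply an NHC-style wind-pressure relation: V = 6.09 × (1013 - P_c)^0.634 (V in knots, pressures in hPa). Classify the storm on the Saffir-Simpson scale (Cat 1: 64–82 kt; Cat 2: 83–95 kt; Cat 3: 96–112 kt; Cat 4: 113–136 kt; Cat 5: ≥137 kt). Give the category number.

2

ΔP = 1013 − 938 = 75 mb.
V ≈ 6.09 × 75^0.634 = 6.09 × 15.45 ≈ 94 kt.
94 kt falls in the Category 2 band.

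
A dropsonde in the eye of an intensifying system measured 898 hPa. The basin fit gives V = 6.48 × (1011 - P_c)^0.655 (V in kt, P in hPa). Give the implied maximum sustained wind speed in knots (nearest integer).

ΔP = 1011 − 898 = 113 hPa.
113^0.655 ≈ 22.119.
V ≈ 6.48 × 22.119 ≈ 143.3 kt.

143 kt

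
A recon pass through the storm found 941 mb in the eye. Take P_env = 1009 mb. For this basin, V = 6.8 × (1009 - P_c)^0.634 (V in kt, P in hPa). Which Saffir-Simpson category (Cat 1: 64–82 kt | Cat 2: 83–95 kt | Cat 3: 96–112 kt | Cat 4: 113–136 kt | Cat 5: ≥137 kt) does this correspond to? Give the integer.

ΔP = 1009 − 941 = 68 mb.
V ≈ 6.8 × 68^0.634 = 6.8 × 14.51 ≈ 99 kt.
99 kt falls in the Category 3 band.

3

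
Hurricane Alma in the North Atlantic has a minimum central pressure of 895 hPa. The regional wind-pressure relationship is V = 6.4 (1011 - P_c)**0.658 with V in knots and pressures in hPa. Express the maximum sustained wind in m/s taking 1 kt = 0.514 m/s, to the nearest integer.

ΔP = 1011 − 895 = 116 hPa.
V ≈ 6.4 × 116^0.658 = 6.4 × 22.825 ≈ 146.081 kt.
146.081 × 0.514 ≈ 75.09 m/s → 75 m/s.

75 m/s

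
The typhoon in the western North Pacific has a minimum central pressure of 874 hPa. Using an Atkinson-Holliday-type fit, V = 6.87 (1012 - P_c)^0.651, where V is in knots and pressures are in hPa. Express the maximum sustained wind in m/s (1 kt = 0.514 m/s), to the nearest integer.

87 m/s

ΔP = 1012 − 874 = 138 hPa.
V ≈ 6.87 × 138^0.651 = 6.87 × 24.721 ≈ 169.831 kt.
169.831 × 0.514 ≈ 87.29 m/s → 87 m/s.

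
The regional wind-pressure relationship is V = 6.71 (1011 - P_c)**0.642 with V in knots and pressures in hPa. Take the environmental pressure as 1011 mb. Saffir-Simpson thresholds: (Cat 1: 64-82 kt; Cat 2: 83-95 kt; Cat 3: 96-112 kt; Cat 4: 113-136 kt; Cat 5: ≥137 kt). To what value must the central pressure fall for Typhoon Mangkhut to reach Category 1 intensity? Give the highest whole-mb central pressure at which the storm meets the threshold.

Category 1 begins at V = 64 kt.
Required ΔP = (64/6.71)^(1/0.642) = 9.538^1.558 ≈ 33.55 mb.
P_c ≤ 1011 − 33.55 = 977.45, so the highest integer P_c is 977 mb.

977 mb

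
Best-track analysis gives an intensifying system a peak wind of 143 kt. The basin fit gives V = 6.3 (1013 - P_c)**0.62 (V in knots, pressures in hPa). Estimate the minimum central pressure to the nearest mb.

ΔP = (V / 6.3)^(1/0.62) = (143/6.3)^1.613.
143/6.3 = 22.698; 22.698^1.613 ≈ 153.85 mb.
P_c = 1013 − 153.85 = 859.15 ≈ 859 mb.

859 mb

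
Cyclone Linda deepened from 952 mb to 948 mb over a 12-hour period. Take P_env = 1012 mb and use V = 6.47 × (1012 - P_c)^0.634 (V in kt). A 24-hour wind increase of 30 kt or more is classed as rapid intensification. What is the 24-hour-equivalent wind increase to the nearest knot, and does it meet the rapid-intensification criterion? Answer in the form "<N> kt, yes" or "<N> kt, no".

V₁: ΔP = 60, V ≈ 6.47 × 60^0.634 ≈ 86.75 kt.
V₂: ΔP = 64, V ≈ 6.47 × 64^0.634 ≈ 90.37 kt.
ΔV over 12 h = 3.62 kt → 24 h equivalent = 3.62 × 24/12 ≈ 7.24 kt.
7 kt < 30 kt ⇒ not rapid intensification.

7 kt, no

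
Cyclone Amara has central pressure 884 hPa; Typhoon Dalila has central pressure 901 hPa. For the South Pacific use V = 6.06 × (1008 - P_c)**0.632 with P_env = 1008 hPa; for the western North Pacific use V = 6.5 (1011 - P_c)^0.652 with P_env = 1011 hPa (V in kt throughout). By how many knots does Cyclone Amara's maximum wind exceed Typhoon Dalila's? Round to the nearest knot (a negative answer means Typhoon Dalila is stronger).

-12 kt

Cyclone Amara: ΔP = 124; V ≈ 6.06 × 124^0.632 ≈ 127.50 kt.
Typhoon Dalila: ΔP = 110; V ≈ 6.5 × 110^0.652 ≈ 139.28 kt.
Difference ≈ 127.50 − 139.28 = -11.78 → -12 kt.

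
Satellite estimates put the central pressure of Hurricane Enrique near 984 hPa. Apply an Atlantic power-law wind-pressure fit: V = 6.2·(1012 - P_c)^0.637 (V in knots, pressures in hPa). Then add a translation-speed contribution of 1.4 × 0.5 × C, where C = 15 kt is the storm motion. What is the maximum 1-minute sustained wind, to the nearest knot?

62 kt

ΔP = 1012 − 984 = 28 hPa.
28^0.637 ≈ 8.353.
V ≈ 6.2 × 8.353 ≈ 51.8 kt.
Translation term: 1.4 × 0.5 × 15 = 10.5 kt.
Corrected V ≈ 62.3 kt → 62 kt.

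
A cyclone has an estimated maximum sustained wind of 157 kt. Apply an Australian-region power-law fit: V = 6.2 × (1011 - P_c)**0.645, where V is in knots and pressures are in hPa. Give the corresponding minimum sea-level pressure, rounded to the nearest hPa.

861 hPa

ΔP = (V / 6.2)^(1/0.645) = (157/6.2)^1.550.
157/6.2 = 25.323; 25.323^1.550 ≈ 149.96 hPa.
P_c = 1011 − 149.96 = 861.04 ≈ 861 hPa.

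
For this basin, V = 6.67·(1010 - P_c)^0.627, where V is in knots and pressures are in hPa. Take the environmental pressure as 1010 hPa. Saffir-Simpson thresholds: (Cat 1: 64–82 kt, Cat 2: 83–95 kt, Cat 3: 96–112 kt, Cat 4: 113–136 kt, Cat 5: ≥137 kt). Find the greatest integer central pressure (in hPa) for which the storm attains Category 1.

Category 1 begins at V = 64 kt.
Required ΔP = (64/6.67)^(1/0.627) = 9.595^1.595 ≈ 36.84 hPa.
P_c ≤ 1010 − 36.84 = 973.16, so the highest integer P_c is 973 hPa.

973 hPa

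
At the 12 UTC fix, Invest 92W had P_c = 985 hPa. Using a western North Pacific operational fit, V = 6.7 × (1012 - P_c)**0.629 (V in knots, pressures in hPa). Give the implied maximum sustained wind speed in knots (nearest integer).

53 kt

ΔP = 1012 − 985 = 27 hPa.
27^0.629 ≈ 7.949.
V ≈ 6.7 × 7.949 ≈ 53.3 kt.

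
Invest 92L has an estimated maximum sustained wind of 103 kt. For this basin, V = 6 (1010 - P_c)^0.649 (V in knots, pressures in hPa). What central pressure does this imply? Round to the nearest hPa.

ΔP = (V / 6)^(1/0.649) = (103/6)^1.541.
103/6 = 17.167; 17.167^1.541 ≈ 79.88 hPa.
P_c = 1010 − 79.88 = 930.12 ≈ 930 hPa.

930 hPa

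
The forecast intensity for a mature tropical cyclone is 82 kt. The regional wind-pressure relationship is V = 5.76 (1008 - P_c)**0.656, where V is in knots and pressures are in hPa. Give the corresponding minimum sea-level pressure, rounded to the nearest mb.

ΔP = (V / 5.76)^(1/0.656) = (82/5.76)^1.524.
82/5.76 = 14.236; 14.236^1.524 ≈ 57.31 mb.
P_c = 1008 − 57.31 = 950.69 ≈ 951 mb.

951 mb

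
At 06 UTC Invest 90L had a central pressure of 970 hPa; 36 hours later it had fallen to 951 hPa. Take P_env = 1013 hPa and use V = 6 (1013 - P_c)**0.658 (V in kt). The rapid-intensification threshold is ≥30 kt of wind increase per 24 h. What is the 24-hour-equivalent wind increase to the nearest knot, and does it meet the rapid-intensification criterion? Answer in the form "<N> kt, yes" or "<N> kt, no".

V₁: ΔP = 43, V ≈ 6 × 43^0.658 ≈ 71.28 kt.
V₂: ΔP = 62, V ≈ 6 × 62^0.658 ≈ 90.69 kt.
ΔV over 36 h = 19.41 kt → 24 h equivalent = 19.41 × 24/36 ≈ 12.94 kt.
13 kt < 30 kt ⇒ not rapid intensification.

13 kt, no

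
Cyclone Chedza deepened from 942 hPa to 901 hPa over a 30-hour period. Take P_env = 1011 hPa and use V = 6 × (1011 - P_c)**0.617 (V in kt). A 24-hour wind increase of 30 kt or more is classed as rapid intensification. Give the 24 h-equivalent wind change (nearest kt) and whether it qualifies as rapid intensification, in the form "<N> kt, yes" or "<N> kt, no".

V₁: ΔP = 69, V ≈ 6 × 69^0.617 ≈ 81.79 kt.
V₂: ΔP = 110, V ≈ 6 × 110^0.617 ≈ 109.07 kt.
ΔV over 30 h = 27.28 kt → 24 h equivalent = 27.28 × 24/30 ≈ 21.82 kt.
22 kt < 30 kt ⇒ not rapid intensification.

22 kt, no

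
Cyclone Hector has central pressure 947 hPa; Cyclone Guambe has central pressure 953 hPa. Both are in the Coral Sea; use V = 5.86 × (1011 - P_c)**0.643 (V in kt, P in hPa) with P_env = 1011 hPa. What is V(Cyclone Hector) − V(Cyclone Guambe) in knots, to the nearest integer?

Cyclone Hector: ΔP = 64; V ≈ 5.86 × 64^0.643 ≈ 84.97 kt.
Cyclone Guambe: ΔP = 58; V ≈ 5.86 × 58^0.643 ≈ 79.76 kt.
Difference ≈ 84.97 − 79.76 = 5.21 → 5 kt.

5 kt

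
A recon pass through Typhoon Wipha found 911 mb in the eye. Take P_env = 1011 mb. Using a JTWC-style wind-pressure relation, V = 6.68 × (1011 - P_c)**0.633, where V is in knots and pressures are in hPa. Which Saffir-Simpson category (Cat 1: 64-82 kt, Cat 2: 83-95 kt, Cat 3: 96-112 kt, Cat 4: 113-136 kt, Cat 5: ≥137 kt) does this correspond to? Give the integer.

4

ΔP = 1011 − 911 = 100 mb.
V ≈ 6.68 × 100^0.633 = 6.68 × 18.45 ≈ 123 kt.
123 kt falls in the Category 4 band.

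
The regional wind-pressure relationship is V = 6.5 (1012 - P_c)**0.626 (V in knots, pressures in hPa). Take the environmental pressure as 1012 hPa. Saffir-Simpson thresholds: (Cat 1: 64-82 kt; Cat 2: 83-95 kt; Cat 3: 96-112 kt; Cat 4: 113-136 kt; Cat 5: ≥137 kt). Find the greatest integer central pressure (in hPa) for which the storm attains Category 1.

Category 1 begins at V = 64 kt.
Required ΔP = (64/6.5)^(1/0.626) = 9.846^1.597 ≈ 38.61 hPa.
P_c ≤ 1012 − 38.61 = 973.39, so the highest integer P_c is 973 hPa.

973 hPa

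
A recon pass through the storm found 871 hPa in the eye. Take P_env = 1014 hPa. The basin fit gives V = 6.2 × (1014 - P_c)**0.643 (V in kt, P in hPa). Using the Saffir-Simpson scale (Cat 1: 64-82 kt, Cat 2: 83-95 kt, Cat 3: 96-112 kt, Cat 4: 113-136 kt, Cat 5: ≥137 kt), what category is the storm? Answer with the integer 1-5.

ΔP = 1014 − 871 = 143 hPa.
V ≈ 6.2 × 143^0.643 = 6.2 × 24.32 ≈ 151 kt.
151 kt falls in the Category 5 band.

5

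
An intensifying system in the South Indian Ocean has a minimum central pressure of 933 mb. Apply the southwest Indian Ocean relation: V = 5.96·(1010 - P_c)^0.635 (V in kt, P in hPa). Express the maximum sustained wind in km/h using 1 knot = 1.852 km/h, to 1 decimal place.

ΔP = 1010 − 933 = 77 mb.
V ≈ 5.96 × 77^0.635 = 5.96 × 15.773 ≈ 94.009 kt.
94.009 × 1.852 ≈ 174.10 km/h → 174.1 km/h.

174.1 km/h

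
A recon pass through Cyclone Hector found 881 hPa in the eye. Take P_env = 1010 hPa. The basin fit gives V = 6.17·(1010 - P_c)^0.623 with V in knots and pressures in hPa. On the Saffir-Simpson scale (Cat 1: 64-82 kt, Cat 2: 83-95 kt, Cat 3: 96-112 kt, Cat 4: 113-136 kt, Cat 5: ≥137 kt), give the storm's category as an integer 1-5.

ΔP = 1010 − 881 = 129 hPa.
V ≈ 6.17 × 129^0.623 = 6.17 × 20.65 ≈ 127 kt.
127 kt falls in the Category 4 band.

4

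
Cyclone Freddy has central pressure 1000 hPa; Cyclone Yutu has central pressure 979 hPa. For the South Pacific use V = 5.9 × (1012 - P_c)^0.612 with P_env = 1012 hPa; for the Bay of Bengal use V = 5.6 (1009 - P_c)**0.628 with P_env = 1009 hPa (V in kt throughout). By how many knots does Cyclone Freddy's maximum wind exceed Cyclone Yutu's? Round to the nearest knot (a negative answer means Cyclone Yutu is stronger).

Cyclone Freddy: ΔP = 12; V ≈ 5.9 × 12^0.612 ≈ 27.00 kt.
Cyclone Yutu: ΔP = 30; V ≈ 5.6 × 30^0.628 ≈ 47.40 kt.
Difference ≈ 27.00 − 47.40 = -20.40 → -20 kt.

-20 kt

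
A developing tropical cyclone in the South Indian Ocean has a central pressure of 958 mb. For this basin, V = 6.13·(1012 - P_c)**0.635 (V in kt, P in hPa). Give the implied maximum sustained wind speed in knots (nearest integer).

ΔP = 1012 − 958 = 54 mb.
54^0.635 ≈ 12.591.
V ≈ 6.13 × 12.591 ≈ 77.2 kt.

77 kt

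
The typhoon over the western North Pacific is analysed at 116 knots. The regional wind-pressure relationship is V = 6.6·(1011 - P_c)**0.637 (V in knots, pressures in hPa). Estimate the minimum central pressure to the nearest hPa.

ΔP = (V / 6.6)^(1/0.637) = (116/6.6)^1.570.
116/6.6 = 17.576; 17.576^1.570 ≈ 90.02 hPa.
P_c = 1011 − 90.02 = 920.98 ≈ 921 hPa.

921 hPa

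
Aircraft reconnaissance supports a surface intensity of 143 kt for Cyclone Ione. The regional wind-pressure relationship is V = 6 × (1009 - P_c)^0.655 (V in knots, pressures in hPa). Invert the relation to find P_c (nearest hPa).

ΔP = (V / 6)^(1/0.655) = (143/6)^1.527.
143/6 = 23.833; 23.833^1.527 ≈ 126.64 hPa.
P_c = 1009 − 126.64 = 882.36 ≈ 882 hPa.

882 hPa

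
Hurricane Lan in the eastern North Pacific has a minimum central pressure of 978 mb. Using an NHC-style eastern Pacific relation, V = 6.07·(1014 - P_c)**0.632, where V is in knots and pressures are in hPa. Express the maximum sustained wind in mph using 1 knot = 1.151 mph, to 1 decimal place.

67.3 mph

ΔP = 1014 − 978 = 36 mb.
V ≈ 6.07 × 36^0.632 = 6.07 × 9.629 ≈ 58.448 kt.
58.448 × 1.151 ≈ 67.27 mph → 67.3 mph.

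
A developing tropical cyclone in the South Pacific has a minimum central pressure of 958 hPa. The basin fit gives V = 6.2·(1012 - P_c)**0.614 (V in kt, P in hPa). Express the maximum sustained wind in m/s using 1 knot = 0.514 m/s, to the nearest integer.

37 m/s

ΔP = 1012 − 958 = 54 hPa.
V ≈ 6.2 × 54^0.614 = 6.2 × 11.579 ≈ 71.793 kt.
71.793 × 0.514 ≈ 36.90 m/s → 37 m/s.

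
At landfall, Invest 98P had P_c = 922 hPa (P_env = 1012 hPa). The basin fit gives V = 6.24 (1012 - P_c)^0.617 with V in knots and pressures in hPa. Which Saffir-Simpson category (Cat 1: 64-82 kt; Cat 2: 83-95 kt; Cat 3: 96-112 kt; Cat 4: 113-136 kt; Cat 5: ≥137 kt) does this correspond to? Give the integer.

3

ΔP = 1012 − 922 = 90 hPa.
V ≈ 6.24 × 90^0.617 = 6.24 × 16.06 ≈ 100 kt.
100 kt falls in the Category 3 band.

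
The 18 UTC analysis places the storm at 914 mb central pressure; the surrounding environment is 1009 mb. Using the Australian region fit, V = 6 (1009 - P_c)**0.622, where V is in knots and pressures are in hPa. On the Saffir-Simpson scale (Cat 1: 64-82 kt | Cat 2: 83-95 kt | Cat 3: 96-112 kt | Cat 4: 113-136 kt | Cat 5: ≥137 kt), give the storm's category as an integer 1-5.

3

ΔP = 1009 − 914 = 95 mb.
V ≈ 6 × 95^0.622 = 6 × 16.99 ≈ 102 kt.
102 kt falls in the Category 3 band.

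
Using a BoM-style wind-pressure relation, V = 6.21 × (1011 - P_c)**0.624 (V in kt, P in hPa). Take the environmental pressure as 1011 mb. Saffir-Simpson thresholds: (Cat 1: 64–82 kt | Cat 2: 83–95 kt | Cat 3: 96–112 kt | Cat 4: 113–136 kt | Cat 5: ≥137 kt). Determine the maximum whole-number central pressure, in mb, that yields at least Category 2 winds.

947 mb

Category 2 begins at V = 83 kt.
Required ΔP = (83/6.21)^(1/0.624) = 13.366^1.603 ≈ 63.75 mb.
P_c ≤ 1011 − 63.75 = 947.25, so the highest integer P_c is 947 mb.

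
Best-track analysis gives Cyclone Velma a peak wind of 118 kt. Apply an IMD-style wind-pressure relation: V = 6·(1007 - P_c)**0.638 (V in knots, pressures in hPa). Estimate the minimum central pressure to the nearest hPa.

ΔP = (V / 6)^(1/0.638) = (118/6)^1.567.
118/6 = 19.667; 19.667^1.567 ≈ 106.61 hPa.
P_c = 1007 − 106.61 = 900.39 ≈ 900 hPa.

900 hPa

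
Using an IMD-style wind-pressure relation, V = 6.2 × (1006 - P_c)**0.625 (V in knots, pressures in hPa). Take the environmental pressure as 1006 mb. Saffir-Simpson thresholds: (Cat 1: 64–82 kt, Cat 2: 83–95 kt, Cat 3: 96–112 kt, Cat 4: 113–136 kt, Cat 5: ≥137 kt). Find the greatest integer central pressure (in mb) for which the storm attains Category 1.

Category 1 begins at V = 64 kt.
Required ΔP = (64/6.2)^(1/0.625) = 10.323^1.600 ≈ 41.89 mb.
P_c ≤ 1006 − 41.89 = 964.11, so the highest integer P_c is 964 mb.

964 mb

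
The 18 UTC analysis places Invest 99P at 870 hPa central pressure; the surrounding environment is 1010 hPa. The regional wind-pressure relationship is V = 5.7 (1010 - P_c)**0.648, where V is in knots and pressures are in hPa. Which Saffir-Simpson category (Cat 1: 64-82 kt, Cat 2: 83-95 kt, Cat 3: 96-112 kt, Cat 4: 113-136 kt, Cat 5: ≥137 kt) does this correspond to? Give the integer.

ΔP = 1010 − 870 = 140 hPa.
V ≈ 5.7 × 140^0.648 = 5.7 × 24.59 ≈ 140 kt.
140 kt falls in the Category 5 band.

5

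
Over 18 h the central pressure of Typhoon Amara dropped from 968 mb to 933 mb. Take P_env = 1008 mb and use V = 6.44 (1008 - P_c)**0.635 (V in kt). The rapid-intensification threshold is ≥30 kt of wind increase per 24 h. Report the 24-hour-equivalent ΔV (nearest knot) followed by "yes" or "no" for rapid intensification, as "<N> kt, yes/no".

V₁: ΔP = 40, V ≈ 6.44 × 40^0.635 ≈ 67.02 kt.
V₂: ΔP = 75, V ≈ 6.44 × 75^0.635 ≈ 99.90 kt.
ΔV over 18 h = 32.88 kt → 24 h equivalent = 32.88 × 24/18 ≈ 43.84 kt.
44 kt ≥ 30 kt ⇒ rapid intensification.

44 kt, yes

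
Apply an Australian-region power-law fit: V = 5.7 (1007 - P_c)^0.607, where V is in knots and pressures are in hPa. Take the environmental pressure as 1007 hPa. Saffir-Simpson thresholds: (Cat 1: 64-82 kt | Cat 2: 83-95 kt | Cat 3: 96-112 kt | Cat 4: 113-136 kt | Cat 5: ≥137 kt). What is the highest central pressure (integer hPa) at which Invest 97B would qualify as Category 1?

953 hPa

Category 1 begins at V = 64 kt.
Required ΔP = (64/5.7)^(1/0.607) = 11.228^1.647 ≈ 53.74 hPa.
P_c ≤ 1007 − 53.74 = 953.26, so the highest integer P_c is 953 hPa.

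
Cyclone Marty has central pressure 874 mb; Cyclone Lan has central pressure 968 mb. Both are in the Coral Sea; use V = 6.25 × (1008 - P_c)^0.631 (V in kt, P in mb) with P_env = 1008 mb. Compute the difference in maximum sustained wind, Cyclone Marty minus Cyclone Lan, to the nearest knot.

73 kt

Cyclone Marty: ΔP = 134; V ≈ 6.25 × 134^0.631 ≈ 137.43 kt.
Cyclone Lan: ΔP = 40; V ≈ 6.25 × 40^0.631 ≈ 64.09 kt.
Difference ≈ 137.43 − 64.09 = 73.34 → 73 kt.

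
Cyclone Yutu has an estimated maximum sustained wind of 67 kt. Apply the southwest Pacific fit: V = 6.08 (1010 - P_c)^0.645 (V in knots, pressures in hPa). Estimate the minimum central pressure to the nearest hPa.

ΔP = (V / 6.08)^(1/0.645) = (67/6.08)^1.550.
67/6.08 = 11.020; 11.020^1.550 ≈ 41.28 hPa.
P_c = 1010 − 41.28 = 968.72 ≈ 969 hPa.

969 hPa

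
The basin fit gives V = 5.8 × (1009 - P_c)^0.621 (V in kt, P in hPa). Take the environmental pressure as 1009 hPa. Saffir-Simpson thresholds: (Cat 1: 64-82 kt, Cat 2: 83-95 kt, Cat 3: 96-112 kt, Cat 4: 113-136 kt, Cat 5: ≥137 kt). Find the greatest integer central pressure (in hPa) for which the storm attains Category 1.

Category 1 begins at V = 64 kt.
Required ΔP = (64/5.8)^(1/0.621) = 11.034^1.610 ≈ 47.77 hPa.
P_c ≤ 1009 − 47.77 = 961.23, so the highest integer P_c is 961 hPa.

961 hPa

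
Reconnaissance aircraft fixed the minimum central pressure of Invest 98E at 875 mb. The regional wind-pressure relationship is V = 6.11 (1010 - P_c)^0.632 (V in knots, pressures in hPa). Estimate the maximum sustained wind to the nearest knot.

ΔP = 1010 − 875 = 135 mb.
135^0.632 ≈ 22.201.
V ≈ 6.11 × 22.201 ≈ 135.6 kt.

136 kt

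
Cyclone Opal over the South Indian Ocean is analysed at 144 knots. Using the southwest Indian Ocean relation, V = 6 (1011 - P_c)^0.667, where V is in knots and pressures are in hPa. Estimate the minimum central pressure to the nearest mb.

ΔP = (V / 6)^(1/0.667) = (144/6)^1.499.
144/6 = 24.000; 24.000^1.499 ≈ 117.30 mb.
P_c = 1011 − 117.30 = 893.70 ≈ 894 mb.

894 mb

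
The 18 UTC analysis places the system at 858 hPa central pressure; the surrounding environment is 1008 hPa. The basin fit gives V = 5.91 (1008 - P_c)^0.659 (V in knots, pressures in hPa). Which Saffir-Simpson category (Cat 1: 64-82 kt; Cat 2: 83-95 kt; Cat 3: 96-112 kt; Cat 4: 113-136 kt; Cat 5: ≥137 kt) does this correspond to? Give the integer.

5

ΔP = 1008 − 858 = 150 hPa.
V ≈ 5.91 × 150^0.659 = 5.91 × 27.17 ≈ 161 kt.
161 kt falls in the Category 5 band.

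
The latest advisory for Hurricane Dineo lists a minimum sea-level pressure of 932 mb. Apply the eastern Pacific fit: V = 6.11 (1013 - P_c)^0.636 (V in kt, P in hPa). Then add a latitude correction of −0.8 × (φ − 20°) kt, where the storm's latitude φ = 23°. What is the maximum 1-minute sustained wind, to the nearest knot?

ΔP = 1013 − 932 = 81 mb.
81^0.636 ≈ 16.360.
V ≈ 6.11 × 16.360 ≈ 100.0 kt.
Latitude correction: −0.8 × (23 − 20) = -2.4 kt.
Corrected V ≈ 97.6 kt → 98 kt.

98 kt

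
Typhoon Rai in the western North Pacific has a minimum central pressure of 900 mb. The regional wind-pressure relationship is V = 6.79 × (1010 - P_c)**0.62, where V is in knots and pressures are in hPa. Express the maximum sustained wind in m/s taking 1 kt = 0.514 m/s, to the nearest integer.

64 m/s

ΔP = 1010 − 900 = 110 mb.
V ≈ 6.79 × 110^0.62 = 6.79 × 18.436 ≈ 125.180 kt.
125.180 × 0.514 ≈ 64.34 m/s → 64 m/s.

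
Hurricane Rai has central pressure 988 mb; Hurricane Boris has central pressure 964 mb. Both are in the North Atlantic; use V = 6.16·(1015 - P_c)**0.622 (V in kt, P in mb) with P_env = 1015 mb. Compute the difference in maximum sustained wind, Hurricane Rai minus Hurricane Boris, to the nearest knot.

Hurricane Rai: ΔP = 27; V ≈ 6.16 × 27^0.622 ≈ 47.85 kt.
Hurricane Boris: ΔP = 51; V ≈ 6.16 × 51^0.622 ≈ 71.07 kt.
Difference ≈ 47.85 − 71.07 = -23.22 → -23 kt.

-23 kt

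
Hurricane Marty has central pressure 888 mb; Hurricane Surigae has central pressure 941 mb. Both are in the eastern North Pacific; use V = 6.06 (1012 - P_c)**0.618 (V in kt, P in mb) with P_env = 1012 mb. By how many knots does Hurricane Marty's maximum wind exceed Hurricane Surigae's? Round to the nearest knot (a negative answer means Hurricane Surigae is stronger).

35 kt

Hurricane Marty: ΔP = 124; V ≈ 6.06 × 124^0.618 ≈ 119.18 kt.
Hurricane Surigae: ΔP = 71; V ≈ 6.06 × 71^0.618 ≈ 84.44 kt.
Difference ≈ 119.18 − 84.44 = 34.74 → 35 kt.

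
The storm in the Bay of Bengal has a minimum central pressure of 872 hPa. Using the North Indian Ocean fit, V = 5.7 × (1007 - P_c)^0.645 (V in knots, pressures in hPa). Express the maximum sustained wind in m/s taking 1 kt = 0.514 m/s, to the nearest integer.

ΔP = 1007 − 872 = 135 hPa.
V ≈ 5.7 × 135^0.645 = 5.7 × 23.663 ≈ 134.878 kt.
134.878 × 0.514 ≈ 69.33 m/s → 69 m/s.

69 m/s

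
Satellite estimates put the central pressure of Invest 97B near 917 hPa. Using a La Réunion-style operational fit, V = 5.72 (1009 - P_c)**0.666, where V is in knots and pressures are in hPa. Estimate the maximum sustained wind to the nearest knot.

ΔP = 1009 − 917 = 92 hPa.
92^0.666 ≈ 20.318.
V ≈ 5.72 × 20.318 ≈ 116.2 kt.

116 kt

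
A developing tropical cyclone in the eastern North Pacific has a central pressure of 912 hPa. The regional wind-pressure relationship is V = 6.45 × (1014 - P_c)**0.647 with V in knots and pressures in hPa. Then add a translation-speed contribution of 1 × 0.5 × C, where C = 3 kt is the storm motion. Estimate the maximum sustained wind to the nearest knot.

130 kt

ΔP = 1014 − 912 = 102 hPa.
102^0.647 ≈ 19.933.
V ≈ 6.45 × 19.933 ≈ 128.6 kt.
Translation term: 1 × 0.5 × 3 = 1.5 kt.
Corrected V ≈ 130.1 kt → 130 kt.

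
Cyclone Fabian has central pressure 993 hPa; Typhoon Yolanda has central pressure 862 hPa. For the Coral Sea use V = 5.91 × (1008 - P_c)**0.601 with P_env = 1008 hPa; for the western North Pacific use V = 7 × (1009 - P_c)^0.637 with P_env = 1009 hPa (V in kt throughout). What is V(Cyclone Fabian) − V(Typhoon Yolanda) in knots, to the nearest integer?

-138 kt

Cyclone Fabian: ΔP = 15; V ≈ 5.91 × 15^0.601 ≈ 30.09 kt.
Typhoon Yolanda: ΔP = 147; V ≈ 7 × 147^0.637 ≈ 168.14 kt.
Difference ≈ 30.09 − 168.14 = -138.05 → -138 kt.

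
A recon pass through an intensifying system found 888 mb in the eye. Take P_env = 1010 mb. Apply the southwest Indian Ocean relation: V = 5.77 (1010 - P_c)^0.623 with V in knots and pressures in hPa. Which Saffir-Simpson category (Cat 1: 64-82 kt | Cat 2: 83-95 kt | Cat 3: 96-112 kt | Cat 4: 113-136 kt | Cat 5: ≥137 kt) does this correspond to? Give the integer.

4

ΔP = 1010 − 888 = 122 mb.
V ≈ 5.77 × 122^0.623 = 5.77 × 19.94 ≈ 115 kt.
115 kt falls in the Category 4 band.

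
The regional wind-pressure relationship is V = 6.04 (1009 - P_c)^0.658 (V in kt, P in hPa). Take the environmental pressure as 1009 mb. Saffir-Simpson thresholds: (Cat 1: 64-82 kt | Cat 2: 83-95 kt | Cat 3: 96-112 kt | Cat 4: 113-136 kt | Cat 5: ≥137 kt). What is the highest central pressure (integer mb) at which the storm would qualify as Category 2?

Category 2 begins at V = 83 kt.
Required ΔP = (83/6.04)^(1/0.658) = 13.742^1.520 ≈ 53.65 mb.
P_c ≤ 1009 − 53.65 = 955.35, so the highest integer P_c is 955 mb.

955 mb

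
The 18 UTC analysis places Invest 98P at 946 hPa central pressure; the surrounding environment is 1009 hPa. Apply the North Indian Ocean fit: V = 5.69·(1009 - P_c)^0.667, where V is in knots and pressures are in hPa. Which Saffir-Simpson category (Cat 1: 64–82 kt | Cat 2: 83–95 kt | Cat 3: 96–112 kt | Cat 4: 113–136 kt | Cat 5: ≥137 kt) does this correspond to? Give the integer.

2

ΔP = 1009 − 946 = 63 hPa.
V ≈ 5.69 × 63^0.667 = 5.69 × 15.85 ≈ 90 kt.
90 kt falls in the Category 2 band.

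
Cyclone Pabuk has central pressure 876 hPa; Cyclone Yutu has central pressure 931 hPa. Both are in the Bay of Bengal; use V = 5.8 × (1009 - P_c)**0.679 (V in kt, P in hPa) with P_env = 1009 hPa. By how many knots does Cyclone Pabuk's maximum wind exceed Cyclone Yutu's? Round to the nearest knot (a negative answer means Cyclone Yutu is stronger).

49 kt

Cyclone Pabuk: ΔP = 133; V ≈ 5.8 × 133^0.679 ≈ 160.52 kt.
Cyclone Yutu: ΔP = 78; V ≈ 5.8 × 78^0.679 ≈ 111.73 kt.
Difference ≈ 160.52 − 111.73 = 48.79 → 49 kt.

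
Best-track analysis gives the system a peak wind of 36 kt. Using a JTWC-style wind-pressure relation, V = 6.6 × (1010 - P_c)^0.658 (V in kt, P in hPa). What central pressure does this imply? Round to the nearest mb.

ΔP = (V / 6.6)^(1/0.658) = (36/6.6)^1.520.
36/6.6 = 5.455; 5.455^1.520 ≈ 13.17 mb.
P_c = 1010 − 13.17 = 996.83 ≈ 997 mb.

997 mb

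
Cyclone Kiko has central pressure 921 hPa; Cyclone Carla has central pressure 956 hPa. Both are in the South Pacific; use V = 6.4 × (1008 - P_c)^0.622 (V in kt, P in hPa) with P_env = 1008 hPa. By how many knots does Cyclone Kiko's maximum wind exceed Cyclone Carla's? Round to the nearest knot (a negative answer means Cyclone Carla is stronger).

28 kt

Cyclone Kiko: ΔP = 87; V ≈ 6.4 × 87^0.622 ≈ 102.93 kt.
Cyclone Carla: ΔP = 52; V ≈ 6.4 × 52^0.622 ≈ 74.74 kt.
Difference ≈ 102.93 − 74.74 = 28.19 → 28 kt.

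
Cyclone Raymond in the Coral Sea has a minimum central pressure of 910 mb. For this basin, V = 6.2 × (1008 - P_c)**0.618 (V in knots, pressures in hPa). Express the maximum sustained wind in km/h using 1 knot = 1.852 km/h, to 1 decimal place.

195.3 km/h

ΔP = 1008 − 910 = 98 mb.
V ≈ 6.2 × 98^0.618 = 6.2 × 17.005 ≈ 105.431 kt.
105.431 × 1.852 ≈ 195.26 km/h → 195.3 km/h.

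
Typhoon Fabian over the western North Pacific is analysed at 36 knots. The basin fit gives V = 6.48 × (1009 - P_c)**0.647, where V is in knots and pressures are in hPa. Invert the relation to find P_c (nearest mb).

995 mb

ΔP = (V / 6.48)^(1/0.647) = (36/6.48)^1.546.
36/6.48 = 5.556; 5.556^1.546 ≈ 14.16 mb.
P_c = 1009 − 14.16 = 994.84 ≈ 995 mb.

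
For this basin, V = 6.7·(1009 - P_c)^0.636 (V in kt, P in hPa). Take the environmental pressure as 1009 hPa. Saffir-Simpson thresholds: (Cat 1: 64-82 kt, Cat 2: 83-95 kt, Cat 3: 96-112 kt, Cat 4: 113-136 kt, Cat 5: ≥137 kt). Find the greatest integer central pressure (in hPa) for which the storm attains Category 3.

943 hPa

Category 3 begins at V = 96 kt.
Required ΔP = (96/6.7)^(1/0.636) = 14.328^1.572 ≈ 65.75 hPa.
P_c ≤ 1009 − 65.75 = 943.25, so the highest integer P_c is 943 hPa.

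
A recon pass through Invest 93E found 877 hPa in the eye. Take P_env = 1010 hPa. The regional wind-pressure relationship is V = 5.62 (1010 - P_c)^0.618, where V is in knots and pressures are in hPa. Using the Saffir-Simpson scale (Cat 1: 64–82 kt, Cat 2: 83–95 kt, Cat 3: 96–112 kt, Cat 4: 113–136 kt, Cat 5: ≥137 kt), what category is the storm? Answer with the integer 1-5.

4

ΔP = 1010 − 877 = 133 hPa.
V ≈ 5.62 × 133^0.618 = 5.62 × 20.54 ≈ 115 kt.
115 kt falls in the Category 4 band.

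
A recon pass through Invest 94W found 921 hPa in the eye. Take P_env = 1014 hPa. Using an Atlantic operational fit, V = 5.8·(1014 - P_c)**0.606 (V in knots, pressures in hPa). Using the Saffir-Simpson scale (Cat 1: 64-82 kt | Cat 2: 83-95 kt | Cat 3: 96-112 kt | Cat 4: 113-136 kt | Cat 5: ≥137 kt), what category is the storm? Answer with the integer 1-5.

ΔP = 1014 − 921 = 93 hPa.
V ≈ 5.8 × 93^0.606 = 5.8 × 15.59 ≈ 90 kt.
90 kt falls in the Category 2 band.

2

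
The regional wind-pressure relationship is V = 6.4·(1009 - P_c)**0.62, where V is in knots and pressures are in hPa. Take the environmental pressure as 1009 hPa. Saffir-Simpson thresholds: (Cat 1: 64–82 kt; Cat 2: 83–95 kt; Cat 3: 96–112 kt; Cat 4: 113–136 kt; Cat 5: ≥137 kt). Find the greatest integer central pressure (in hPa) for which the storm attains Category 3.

Category 3 begins at V = 96 kt.
Required ΔP = (96/6.4)^(1/0.62) = 15.000^1.613 ≈ 78.87 hPa.
P_c ≤ 1009 − 78.87 = 930.13, so the highest integer P_c is 930 hPa.

930 hPa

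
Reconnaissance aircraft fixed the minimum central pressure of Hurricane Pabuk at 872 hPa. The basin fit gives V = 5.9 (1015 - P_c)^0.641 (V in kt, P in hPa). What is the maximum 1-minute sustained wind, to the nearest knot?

ΔP = 1015 − 872 = 143 hPa.
143^0.641 ≈ 24.075.
V ≈ 5.9 × 24.075 ≈ 142.0 kt.

142 kt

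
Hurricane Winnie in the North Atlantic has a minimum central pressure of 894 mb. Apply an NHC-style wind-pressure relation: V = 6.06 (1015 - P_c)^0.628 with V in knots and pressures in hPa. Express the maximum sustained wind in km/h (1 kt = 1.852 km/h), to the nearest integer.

ΔP = 1015 − 894 = 121 mb.
V ≈ 6.06 × 121^0.628 = 6.06 × 20.323 ≈ 123.158 kt.
123.158 × 1.852 ≈ 228.09 km/h → 228 km/h.

228 km/h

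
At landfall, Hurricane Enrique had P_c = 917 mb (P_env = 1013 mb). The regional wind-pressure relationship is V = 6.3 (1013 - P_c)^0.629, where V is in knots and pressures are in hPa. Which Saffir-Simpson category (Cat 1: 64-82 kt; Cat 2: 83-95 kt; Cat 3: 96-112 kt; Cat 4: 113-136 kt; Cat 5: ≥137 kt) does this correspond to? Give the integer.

ΔP = 1013 − 917 = 96 mb.
V ≈ 6.3 × 96^0.629 = 6.3 × 17.65 ≈ 111 kt.
111 kt falls in the Category 3 band.

3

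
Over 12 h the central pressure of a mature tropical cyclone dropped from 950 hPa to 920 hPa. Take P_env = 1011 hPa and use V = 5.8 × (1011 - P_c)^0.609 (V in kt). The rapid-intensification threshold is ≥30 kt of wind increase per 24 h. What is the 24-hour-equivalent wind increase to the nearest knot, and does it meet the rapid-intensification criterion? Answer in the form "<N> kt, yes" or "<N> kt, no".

39 kt, yes

V₁: ΔP = 61, V ≈ 5.8 × 61^0.609 ≈ 70.91 kt.
V₂: ΔP = 91, V ≈ 5.8 × 91^0.609 ≈ 90.47 kt.
ΔV over 12 h = 19.56 kt → 24 h equivalent = 19.56 × 24/12 ≈ 39.12 kt.
39 kt ≥ 30 kt ⇒ rapid intensification.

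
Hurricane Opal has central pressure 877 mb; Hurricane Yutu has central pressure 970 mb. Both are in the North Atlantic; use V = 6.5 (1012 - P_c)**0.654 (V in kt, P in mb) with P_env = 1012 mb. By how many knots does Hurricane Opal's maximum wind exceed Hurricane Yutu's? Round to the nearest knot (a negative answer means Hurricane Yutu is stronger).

Hurricane Opal: ΔP = 135; V ≈ 6.5 × 135^0.654 ≈ 160.75 kt.
Hurricane Yutu: ΔP = 42; V ≈ 6.5 × 42^0.654 ≈ 74.91 kt.
Difference ≈ 160.75 − 74.91 = 85.84 → 86 kt.

86 kt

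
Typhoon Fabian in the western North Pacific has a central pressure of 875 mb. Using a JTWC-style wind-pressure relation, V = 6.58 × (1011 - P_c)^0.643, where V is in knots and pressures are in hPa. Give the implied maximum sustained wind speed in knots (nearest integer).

155 kt

ΔP = 1011 − 875 = 136 mb.
136^0.643 ≈ 23.543.
V ≈ 6.58 × 23.543 ≈ 154.9 kt.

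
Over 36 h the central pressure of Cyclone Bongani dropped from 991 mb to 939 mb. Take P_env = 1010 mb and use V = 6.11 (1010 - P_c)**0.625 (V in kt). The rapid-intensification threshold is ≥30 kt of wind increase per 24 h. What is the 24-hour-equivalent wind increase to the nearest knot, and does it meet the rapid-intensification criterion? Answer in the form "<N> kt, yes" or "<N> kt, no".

33 kt, yes

V₁: ΔP = 19, V ≈ 6.11 × 19^0.625 ≈ 38.48 kt.
V₂: ΔP = 71, V ≈ 6.11 × 71^0.625 ≈ 87.72 kt.
ΔV over 36 h = 49.24 kt → 24 h equivalent = 49.24 × 24/36 ≈ 32.83 kt.
33 kt ≥ 30 kt ⇒ rapid intensification.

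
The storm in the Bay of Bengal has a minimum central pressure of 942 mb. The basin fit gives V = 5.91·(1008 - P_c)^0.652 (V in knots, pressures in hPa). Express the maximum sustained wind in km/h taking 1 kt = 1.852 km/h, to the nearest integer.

ΔP = 1008 − 942 = 66 mb.
V ≈ 5.91 × 66^0.652 = 5.91 × 15.358 ≈ 90.767 kt.
90.767 × 1.852 ≈ 168.10 km/h → 168 km/h.

168 km/h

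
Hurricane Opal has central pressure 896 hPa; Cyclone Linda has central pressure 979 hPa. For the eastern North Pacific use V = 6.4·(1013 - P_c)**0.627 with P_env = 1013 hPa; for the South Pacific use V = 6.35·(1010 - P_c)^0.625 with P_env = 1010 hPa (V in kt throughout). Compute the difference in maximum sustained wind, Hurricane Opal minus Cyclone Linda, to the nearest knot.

72 kt

Hurricane Opal: ΔP = 117; V ≈ 6.4 × 117^0.627 ≈ 126.75 kt.
Cyclone Linda: ΔP = 31; V ≈ 6.35 × 31^0.625 ≈ 54.31 kt.
Difference ≈ 126.75 − 54.31 = 72.44 → 72 kt.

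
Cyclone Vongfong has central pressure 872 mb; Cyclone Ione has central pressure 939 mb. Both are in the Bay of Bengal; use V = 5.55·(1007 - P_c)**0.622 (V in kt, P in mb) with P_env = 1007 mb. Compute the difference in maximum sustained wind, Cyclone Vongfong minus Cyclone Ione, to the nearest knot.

41 kt

Cyclone Vongfong: ΔP = 135; V ≈ 5.55 × 135^0.622 ≈ 117.32 kt.
Cyclone Ione: ΔP = 68; V ≈ 5.55 × 68^0.622 ≈ 76.58 kt.
Difference ≈ 117.32 − 76.58 = 40.74 → 41 kt.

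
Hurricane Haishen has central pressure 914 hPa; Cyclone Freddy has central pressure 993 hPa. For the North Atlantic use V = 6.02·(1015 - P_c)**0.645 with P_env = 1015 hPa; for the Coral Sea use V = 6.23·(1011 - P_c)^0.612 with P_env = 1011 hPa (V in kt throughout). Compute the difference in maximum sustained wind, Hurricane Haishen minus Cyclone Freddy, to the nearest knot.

82 kt

Hurricane Haishen: ΔP = 101; V ≈ 6.02 × 101^0.645 ≈ 118.14 kt.
Cyclone Freddy: ΔP = 18; V ≈ 6.23 × 18^0.612 ≈ 36.54 kt.
Difference ≈ 118.14 − 36.54 = 81.60 → 82 kt.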